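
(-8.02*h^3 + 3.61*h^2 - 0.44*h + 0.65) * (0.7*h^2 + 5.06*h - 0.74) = -5.614*h^5 - 38.0542*h^4 + 23.8934*h^3 - 4.4428*h^2 + 3.6146*h - 0.481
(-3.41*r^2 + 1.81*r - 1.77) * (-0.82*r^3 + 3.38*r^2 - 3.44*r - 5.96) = 2.7962*r^5 - 13.01*r^4 + 19.2996*r^3 + 8.1146*r^2 - 4.6988*r + 10.5492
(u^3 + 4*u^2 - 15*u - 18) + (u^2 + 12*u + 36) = u^3 + 5*u^2 - 3*u + 18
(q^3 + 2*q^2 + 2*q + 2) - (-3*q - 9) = q^3 + 2*q^2 + 5*q + 11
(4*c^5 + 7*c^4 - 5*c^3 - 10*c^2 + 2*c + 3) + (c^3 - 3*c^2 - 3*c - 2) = 4*c^5 + 7*c^4 - 4*c^3 - 13*c^2 - c + 1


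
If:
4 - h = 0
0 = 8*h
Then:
No Solution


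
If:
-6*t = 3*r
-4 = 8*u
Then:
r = -2*t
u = -1/2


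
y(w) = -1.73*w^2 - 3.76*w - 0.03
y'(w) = -3.46*w - 3.76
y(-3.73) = -10.07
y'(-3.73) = 9.15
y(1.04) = -5.81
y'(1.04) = -7.36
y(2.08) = -15.34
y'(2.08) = -10.96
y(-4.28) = -15.63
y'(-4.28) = 11.05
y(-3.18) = -5.57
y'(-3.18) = 7.24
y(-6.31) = -45.19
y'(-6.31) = 18.07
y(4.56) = -53.15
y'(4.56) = -19.54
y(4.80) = -57.94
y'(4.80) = -20.37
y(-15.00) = -332.88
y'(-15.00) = 48.14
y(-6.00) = -39.75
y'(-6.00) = 17.00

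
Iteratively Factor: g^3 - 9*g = (g - 3)*(g^2 + 3*g) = g*(g - 3)*(g + 3)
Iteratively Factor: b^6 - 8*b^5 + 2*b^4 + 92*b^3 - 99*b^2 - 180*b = (b + 3)*(b^5 - 11*b^4 + 35*b^3 - 13*b^2 - 60*b) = b*(b + 3)*(b^4 - 11*b^3 + 35*b^2 - 13*b - 60) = b*(b + 1)*(b + 3)*(b^3 - 12*b^2 + 47*b - 60) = b*(b - 3)*(b + 1)*(b + 3)*(b^2 - 9*b + 20) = b*(b - 5)*(b - 3)*(b + 1)*(b + 3)*(b - 4)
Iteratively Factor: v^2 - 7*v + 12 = (v - 3)*(v - 4)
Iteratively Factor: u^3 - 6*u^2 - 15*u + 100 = (u - 5)*(u^2 - u - 20) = (u - 5)^2*(u + 4)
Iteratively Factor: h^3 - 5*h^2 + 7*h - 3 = (h - 1)*(h^2 - 4*h + 3) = (h - 1)^2*(h - 3)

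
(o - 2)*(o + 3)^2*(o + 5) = o^4 + 9*o^3 + 17*o^2 - 33*o - 90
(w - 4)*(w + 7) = w^2 + 3*w - 28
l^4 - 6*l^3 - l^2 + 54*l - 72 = (l - 4)*(l - 3)*(l - 2)*(l + 3)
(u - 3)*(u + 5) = u^2 + 2*u - 15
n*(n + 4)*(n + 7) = n^3 + 11*n^2 + 28*n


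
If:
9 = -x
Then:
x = -9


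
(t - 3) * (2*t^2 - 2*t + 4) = 2*t^3 - 8*t^2 + 10*t - 12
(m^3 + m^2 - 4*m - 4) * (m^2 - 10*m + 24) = m^5 - 9*m^4 + 10*m^3 + 60*m^2 - 56*m - 96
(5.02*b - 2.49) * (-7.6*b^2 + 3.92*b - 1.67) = -38.152*b^3 + 38.6024*b^2 - 18.1442*b + 4.1583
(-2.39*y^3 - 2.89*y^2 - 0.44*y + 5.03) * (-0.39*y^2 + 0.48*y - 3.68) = 0.9321*y^5 - 0.0201*y^4 + 7.5796*y^3 + 8.4623*y^2 + 4.0336*y - 18.5104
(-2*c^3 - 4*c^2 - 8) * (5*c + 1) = -10*c^4 - 22*c^3 - 4*c^2 - 40*c - 8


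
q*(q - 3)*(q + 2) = q^3 - q^2 - 6*q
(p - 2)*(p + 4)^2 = p^3 + 6*p^2 - 32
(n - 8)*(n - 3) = n^2 - 11*n + 24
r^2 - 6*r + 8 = (r - 4)*(r - 2)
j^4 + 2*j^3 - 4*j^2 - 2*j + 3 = (j - 1)^2*(j + 1)*(j + 3)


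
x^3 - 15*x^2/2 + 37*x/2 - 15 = (x - 3)*(x - 5/2)*(x - 2)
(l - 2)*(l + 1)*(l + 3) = l^3 + 2*l^2 - 5*l - 6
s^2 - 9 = (s - 3)*(s + 3)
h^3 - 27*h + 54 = (h - 3)^2*(h + 6)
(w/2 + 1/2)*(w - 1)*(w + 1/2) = w^3/2 + w^2/4 - w/2 - 1/4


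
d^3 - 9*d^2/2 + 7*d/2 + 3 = (d - 3)*(d - 2)*(d + 1/2)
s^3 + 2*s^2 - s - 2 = (s - 1)*(s + 1)*(s + 2)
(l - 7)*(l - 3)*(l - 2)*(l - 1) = l^4 - 13*l^3 + 53*l^2 - 83*l + 42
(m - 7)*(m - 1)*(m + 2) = m^3 - 6*m^2 - 9*m + 14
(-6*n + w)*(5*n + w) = -30*n^2 - n*w + w^2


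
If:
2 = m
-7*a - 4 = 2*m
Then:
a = -8/7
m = 2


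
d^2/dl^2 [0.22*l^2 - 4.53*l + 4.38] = 0.440000000000000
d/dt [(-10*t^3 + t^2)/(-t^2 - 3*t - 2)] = t*(10*t^3 + 60*t^2 + 57*t - 4)/(t^4 + 6*t^3 + 13*t^2 + 12*t + 4)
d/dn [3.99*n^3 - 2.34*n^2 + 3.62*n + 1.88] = 11.97*n^2 - 4.68*n + 3.62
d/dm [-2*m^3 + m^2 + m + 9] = -6*m^2 + 2*m + 1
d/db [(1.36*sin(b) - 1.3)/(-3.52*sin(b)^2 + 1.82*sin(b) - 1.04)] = (4.7872*sin(b)^2 - 9.152*sin(b) + 0.9516)*cos(b)/(12.3904*sin(b)^4 - 12.8128*sin(b)^3 + 10.634*sin(b)^2 - 3.7856*sin(b) + 1.0816)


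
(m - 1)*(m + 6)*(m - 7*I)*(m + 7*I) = m^4 + 5*m^3 + 43*m^2 + 245*m - 294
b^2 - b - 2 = (b - 2)*(b + 1)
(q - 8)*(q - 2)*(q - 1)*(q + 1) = q^4 - 10*q^3 + 15*q^2 + 10*q - 16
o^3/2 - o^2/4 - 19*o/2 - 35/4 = (o/2 + 1/2)*(o - 5)*(o + 7/2)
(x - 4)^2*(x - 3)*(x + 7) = x^4 - 4*x^3 - 37*x^2 + 232*x - 336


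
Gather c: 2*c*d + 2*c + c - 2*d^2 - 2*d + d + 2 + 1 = c*(2*d + 3) - 2*d^2 - d + 3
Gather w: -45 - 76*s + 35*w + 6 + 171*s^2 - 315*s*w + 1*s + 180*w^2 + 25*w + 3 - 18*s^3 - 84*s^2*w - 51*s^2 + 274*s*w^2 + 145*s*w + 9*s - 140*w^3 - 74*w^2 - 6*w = -18*s^3 + 120*s^2 - 66*s - 140*w^3 + w^2*(274*s + 106) + w*(-84*s^2 - 170*s + 54) - 36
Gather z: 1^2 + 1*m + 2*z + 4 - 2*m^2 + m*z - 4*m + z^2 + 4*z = -2*m^2 - 3*m + z^2 + z*(m + 6) + 5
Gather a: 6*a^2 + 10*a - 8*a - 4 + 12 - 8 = 6*a^2 + 2*a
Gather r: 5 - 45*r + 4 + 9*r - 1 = 8 - 36*r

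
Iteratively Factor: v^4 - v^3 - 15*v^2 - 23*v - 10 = (v + 1)*(v^3 - 2*v^2 - 13*v - 10) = (v + 1)*(v + 2)*(v^2 - 4*v - 5) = (v - 5)*(v + 1)*(v + 2)*(v + 1)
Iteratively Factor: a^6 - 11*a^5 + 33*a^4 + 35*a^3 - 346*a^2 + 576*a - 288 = (a + 3)*(a^5 - 14*a^4 + 75*a^3 - 190*a^2 + 224*a - 96) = (a - 2)*(a + 3)*(a^4 - 12*a^3 + 51*a^2 - 88*a + 48) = (a - 4)*(a - 2)*(a + 3)*(a^3 - 8*a^2 + 19*a - 12) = (a - 4)*(a - 3)*(a - 2)*(a + 3)*(a^2 - 5*a + 4) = (a - 4)^2*(a - 3)*(a - 2)*(a + 3)*(a - 1)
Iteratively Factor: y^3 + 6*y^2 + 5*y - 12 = (y + 4)*(y^2 + 2*y - 3) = (y + 3)*(y + 4)*(y - 1)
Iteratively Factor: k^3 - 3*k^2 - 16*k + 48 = (k - 4)*(k^2 + k - 12) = (k - 4)*(k - 3)*(k + 4)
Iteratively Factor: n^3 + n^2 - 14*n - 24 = (n - 4)*(n^2 + 5*n + 6) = (n - 4)*(n + 3)*(n + 2)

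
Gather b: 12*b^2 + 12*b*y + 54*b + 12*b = 12*b^2 + b*(12*y + 66)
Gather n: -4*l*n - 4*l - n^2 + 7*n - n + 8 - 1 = -4*l - n^2 + n*(6 - 4*l) + 7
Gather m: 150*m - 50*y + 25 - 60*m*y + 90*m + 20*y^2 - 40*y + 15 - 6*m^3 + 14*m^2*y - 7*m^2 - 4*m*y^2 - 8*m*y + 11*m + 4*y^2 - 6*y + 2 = -6*m^3 + m^2*(14*y - 7) + m*(-4*y^2 - 68*y + 251) + 24*y^2 - 96*y + 42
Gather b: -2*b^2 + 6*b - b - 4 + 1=-2*b^2 + 5*b - 3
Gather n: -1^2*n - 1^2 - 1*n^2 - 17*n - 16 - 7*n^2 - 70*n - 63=-8*n^2 - 88*n - 80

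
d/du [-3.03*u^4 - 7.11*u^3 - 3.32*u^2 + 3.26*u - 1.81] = -12.12*u^3 - 21.33*u^2 - 6.64*u + 3.26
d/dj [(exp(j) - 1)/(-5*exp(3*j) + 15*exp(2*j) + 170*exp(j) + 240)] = ((1 - exp(j))*(-3*exp(2*j) + 6*exp(j) + 34) - exp(3*j) + 3*exp(2*j) + 34*exp(j) + 48)*exp(j)/(5*(-exp(3*j) + 3*exp(2*j) + 34*exp(j) + 48)^2)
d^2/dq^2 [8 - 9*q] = 0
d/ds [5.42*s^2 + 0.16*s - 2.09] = 10.84*s + 0.16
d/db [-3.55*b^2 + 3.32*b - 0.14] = 3.32 - 7.1*b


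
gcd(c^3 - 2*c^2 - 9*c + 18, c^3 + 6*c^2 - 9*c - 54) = c^2 - 9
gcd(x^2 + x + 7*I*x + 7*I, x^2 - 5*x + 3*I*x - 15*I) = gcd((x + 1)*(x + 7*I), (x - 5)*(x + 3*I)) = 1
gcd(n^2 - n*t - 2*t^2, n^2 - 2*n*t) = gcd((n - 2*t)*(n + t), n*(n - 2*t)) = -n + 2*t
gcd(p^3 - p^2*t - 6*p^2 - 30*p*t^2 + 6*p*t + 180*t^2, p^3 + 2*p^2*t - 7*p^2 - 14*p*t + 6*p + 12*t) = p - 6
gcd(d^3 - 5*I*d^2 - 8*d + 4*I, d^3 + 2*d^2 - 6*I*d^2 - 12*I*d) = 1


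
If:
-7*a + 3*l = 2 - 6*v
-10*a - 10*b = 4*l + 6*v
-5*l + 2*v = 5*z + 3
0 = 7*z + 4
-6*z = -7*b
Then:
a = 2479/15337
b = -24/49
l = 47/313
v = 979/2191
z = -4/7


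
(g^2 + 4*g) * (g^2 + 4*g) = g^4 + 8*g^3 + 16*g^2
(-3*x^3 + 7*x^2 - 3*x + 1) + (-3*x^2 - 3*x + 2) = -3*x^3 + 4*x^2 - 6*x + 3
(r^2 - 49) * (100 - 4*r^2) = -4*r^4 + 296*r^2 - 4900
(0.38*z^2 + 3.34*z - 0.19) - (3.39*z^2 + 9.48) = -3.01*z^2 + 3.34*z - 9.67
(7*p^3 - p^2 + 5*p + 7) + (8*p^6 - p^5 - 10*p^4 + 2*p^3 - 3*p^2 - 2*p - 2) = 8*p^6 - p^5 - 10*p^4 + 9*p^3 - 4*p^2 + 3*p + 5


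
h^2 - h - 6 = (h - 3)*(h + 2)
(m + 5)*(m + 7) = m^2 + 12*m + 35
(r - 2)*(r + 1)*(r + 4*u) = r^3 + 4*r^2*u - r^2 - 4*r*u - 2*r - 8*u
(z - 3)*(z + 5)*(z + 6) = z^3 + 8*z^2 - 3*z - 90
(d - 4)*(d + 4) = d^2 - 16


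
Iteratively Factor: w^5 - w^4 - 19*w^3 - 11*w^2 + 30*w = (w - 1)*(w^4 - 19*w^2 - 30*w) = (w - 1)*(w + 2)*(w^3 - 2*w^2 - 15*w) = (w - 5)*(w - 1)*(w + 2)*(w^2 + 3*w) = w*(w - 5)*(w - 1)*(w + 2)*(w + 3)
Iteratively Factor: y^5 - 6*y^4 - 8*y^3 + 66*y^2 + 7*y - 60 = (y - 1)*(y^4 - 5*y^3 - 13*y^2 + 53*y + 60) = (y - 1)*(y + 1)*(y^3 - 6*y^2 - 7*y + 60) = (y - 4)*(y - 1)*(y + 1)*(y^2 - 2*y - 15) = (y - 4)*(y - 1)*(y + 1)*(y + 3)*(y - 5)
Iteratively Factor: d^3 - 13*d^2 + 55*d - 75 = (d - 5)*(d^2 - 8*d + 15) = (d - 5)^2*(d - 3)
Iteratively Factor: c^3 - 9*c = (c - 3)*(c^2 + 3*c) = (c - 3)*(c + 3)*(c)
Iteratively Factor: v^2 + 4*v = (v + 4)*(v)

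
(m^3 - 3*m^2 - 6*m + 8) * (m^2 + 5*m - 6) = m^5 + 2*m^4 - 27*m^3 - 4*m^2 + 76*m - 48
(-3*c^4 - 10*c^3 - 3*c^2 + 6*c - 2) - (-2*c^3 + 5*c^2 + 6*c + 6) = -3*c^4 - 8*c^3 - 8*c^2 - 8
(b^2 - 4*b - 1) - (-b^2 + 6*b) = 2*b^2 - 10*b - 1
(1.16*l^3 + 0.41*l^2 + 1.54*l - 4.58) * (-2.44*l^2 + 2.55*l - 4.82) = -2.8304*l^5 + 1.9576*l^4 - 8.3033*l^3 + 13.126*l^2 - 19.1018*l + 22.0756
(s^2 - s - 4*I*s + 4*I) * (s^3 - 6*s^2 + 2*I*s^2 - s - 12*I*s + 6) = s^5 - 7*s^4 - 2*I*s^4 + 13*s^3 + 14*I*s^3 - 49*s^2 - 8*I*s^2 + 42*s - 28*I*s + 24*I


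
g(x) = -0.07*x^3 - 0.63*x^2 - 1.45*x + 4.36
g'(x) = -0.21*x^2 - 1.26*x - 1.45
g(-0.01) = 4.37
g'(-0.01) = -1.44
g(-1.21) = 5.32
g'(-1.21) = -0.23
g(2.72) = -5.65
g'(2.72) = -6.43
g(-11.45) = 43.45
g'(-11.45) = -14.55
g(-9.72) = 23.22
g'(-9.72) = -9.04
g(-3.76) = 4.63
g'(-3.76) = 0.32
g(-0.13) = 4.54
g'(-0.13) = -1.29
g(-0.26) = 4.70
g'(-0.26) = -1.14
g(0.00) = 4.36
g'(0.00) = -1.45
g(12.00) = -224.72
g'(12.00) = -46.81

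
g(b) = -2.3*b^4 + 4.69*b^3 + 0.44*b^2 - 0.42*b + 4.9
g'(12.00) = -13861.38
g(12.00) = -39525.26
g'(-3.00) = 371.97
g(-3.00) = -302.81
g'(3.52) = -224.24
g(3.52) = -139.68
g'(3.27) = -168.78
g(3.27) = -90.76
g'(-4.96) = 1463.98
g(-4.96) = -1946.53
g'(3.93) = -338.08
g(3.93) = -253.93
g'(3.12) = -140.13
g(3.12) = -67.63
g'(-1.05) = 24.82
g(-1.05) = -2.40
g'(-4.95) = 1455.82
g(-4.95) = -1931.93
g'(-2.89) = 336.62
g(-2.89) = -263.86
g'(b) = -9.2*b^3 + 14.07*b^2 + 0.88*b - 0.42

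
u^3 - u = u*(u - 1)*(u + 1)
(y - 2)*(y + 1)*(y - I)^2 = y^4 - y^3 - 2*I*y^3 - 3*y^2 + 2*I*y^2 + y + 4*I*y + 2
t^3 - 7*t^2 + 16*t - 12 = (t - 3)*(t - 2)^2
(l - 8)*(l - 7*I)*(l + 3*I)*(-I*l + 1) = -I*l^4 - 3*l^3 + 8*I*l^3 + 24*l^2 - 25*I*l^2 + 21*l + 200*I*l - 168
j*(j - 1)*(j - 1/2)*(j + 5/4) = j^4 - j^3/4 - 11*j^2/8 + 5*j/8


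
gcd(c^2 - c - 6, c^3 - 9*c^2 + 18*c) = c - 3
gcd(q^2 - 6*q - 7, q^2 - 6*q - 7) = q^2 - 6*q - 7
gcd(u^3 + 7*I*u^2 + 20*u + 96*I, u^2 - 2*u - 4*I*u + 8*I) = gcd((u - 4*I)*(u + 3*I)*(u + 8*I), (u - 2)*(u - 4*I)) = u - 4*I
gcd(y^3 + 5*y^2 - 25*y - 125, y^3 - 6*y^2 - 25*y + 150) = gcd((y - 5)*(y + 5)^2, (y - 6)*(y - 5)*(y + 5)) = y^2 - 25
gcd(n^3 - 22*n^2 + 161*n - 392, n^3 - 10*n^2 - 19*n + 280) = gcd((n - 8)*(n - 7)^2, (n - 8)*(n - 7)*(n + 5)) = n^2 - 15*n + 56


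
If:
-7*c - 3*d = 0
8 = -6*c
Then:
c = -4/3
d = 28/9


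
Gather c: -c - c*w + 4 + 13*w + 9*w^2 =c*(-w - 1) + 9*w^2 + 13*w + 4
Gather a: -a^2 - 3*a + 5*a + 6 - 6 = -a^2 + 2*a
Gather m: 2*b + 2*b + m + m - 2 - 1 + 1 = 4*b + 2*m - 2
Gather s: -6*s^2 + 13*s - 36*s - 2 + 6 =-6*s^2 - 23*s + 4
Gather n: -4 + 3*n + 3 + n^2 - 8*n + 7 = n^2 - 5*n + 6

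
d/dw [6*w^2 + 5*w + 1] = 12*w + 5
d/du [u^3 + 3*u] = 3*u^2 + 3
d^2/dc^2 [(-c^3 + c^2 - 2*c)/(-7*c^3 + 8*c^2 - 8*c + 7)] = 2*(7*c^6 + 126*c^5 + 126*c^4 - 383*c^3 + 588*c^2 - 189*c + 63)/(343*c^9 - 1176*c^8 + 2520*c^7 - 4229*c^6 + 5232*c^5 - 5232*c^4 + 4229*c^3 - 2520*c^2 + 1176*c - 343)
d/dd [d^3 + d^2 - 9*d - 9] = 3*d^2 + 2*d - 9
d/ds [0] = 0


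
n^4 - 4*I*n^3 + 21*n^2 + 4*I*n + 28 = (n - 7*I)*(n - I)*(n + 2*I)^2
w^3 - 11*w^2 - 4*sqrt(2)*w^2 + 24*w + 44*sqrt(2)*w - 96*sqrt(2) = (w - 8)*(w - 3)*(w - 4*sqrt(2))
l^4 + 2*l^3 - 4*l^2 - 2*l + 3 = (l - 1)^2*(l + 1)*(l + 3)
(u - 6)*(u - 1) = u^2 - 7*u + 6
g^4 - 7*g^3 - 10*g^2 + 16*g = g*(g - 8)*(g - 1)*(g + 2)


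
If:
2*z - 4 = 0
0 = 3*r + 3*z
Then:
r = -2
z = 2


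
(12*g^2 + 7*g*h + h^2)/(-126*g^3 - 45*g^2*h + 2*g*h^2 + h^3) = (-4*g - h)/(42*g^2 + g*h - h^2)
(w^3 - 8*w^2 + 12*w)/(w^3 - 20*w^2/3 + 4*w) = 3*(w - 2)/(3*w - 2)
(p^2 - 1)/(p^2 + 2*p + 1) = (p - 1)/(p + 1)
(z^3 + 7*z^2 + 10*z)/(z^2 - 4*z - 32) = z*(z^2 + 7*z + 10)/(z^2 - 4*z - 32)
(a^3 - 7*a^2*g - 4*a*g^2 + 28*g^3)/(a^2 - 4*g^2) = a - 7*g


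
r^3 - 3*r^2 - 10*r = r*(r - 5)*(r + 2)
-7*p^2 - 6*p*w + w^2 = (-7*p + w)*(p + w)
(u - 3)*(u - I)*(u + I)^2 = u^4 - 3*u^3 + I*u^3 + u^2 - 3*I*u^2 - 3*u + I*u - 3*I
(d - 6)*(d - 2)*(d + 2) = d^3 - 6*d^2 - 4*d + 24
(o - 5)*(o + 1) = o^2 - 4*o - 5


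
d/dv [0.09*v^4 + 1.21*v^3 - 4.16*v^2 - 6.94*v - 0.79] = 0.36*v^3 + 3.63*v^2 - 8.32*v - 6.94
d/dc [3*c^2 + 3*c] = 6*c + 3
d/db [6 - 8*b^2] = -16*b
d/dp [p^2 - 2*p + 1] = 2*p - 2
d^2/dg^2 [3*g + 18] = 0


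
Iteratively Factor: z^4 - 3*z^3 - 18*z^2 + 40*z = (z - 2)*(z^3 - z^2 - 20*z) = z*(z - 2)*(z^2 - z - 20) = z*(z - 5)*(z - 2)*(z + 4)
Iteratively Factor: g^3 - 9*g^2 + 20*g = (g - 5)*(g^2 - 4*g) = g*(g - 5)*(g - 4)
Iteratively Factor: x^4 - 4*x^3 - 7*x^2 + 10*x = (x)*(x^3 - 4*x^2 - 7*x + 10) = x*(x - 1)*(x^2 - 3*x - 10) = x*(x - 5)*(x - 1)*(x + 2)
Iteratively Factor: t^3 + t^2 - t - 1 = (t + 1)*(t^2 - 1) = (t - 1)*(t + 1)*(t + 1)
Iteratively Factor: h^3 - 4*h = (h)*(h^2 - 4) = h*(h + 2)*(h - 2)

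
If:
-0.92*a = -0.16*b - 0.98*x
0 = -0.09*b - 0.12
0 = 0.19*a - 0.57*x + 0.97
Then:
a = 2.45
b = -1.33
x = 2.52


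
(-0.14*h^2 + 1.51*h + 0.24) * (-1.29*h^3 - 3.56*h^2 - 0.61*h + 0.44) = 0.1806*h^5 - 1.4495*h^4 - 5.5998*h^3 - 1.8371*h^2 + 0.518*h + 0.1056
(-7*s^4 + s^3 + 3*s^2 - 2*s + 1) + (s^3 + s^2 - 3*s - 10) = -7*s^4 + 2*s^3 + 4*s^2 - 5*s - 9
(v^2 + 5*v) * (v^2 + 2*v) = v^4 + 7*v^3 + 10*v^2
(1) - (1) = 0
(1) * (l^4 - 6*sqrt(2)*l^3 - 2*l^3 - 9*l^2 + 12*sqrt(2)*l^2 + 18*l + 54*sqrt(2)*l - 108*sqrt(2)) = l^4 - 6*sqrt(2)*l^3 - 2*l^3 - 9*l^2 + 12*sqrt(2)*l^2 + 18*l + 54*sqrt(2)*l - 108*sqrt(2)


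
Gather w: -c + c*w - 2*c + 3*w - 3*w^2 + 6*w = -3*c - 3*w^2 + w*(c + 9)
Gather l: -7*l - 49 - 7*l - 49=-14*l - 98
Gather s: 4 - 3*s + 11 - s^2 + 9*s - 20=-s^2 + 6*s - 5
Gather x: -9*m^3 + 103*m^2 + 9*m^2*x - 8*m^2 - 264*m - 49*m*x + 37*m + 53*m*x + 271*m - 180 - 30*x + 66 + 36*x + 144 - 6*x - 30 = -9*m^3 + 95*m^2 + 44*m + x*(9*m^2 + 4*m)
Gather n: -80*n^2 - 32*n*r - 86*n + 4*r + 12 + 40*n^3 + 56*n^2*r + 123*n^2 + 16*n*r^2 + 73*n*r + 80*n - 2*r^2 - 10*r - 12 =40*n^3 + n^2*(56*r + 43) + n*(16*r^2 + 41*r - 6) - 2*r^2 - 6*r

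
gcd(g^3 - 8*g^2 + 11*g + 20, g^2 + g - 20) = g - 4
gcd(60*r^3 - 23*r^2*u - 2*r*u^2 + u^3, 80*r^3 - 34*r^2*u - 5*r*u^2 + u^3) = 5*r + u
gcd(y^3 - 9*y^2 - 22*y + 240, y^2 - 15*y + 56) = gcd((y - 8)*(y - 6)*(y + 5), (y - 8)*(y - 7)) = y - 8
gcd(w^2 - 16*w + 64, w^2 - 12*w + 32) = w - 8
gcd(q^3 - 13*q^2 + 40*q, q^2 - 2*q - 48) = q - 8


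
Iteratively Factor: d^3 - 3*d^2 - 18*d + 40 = (d - 5)*(d^2 + 2*d - 8) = (d - 5)*(d + 4)*(d - 2)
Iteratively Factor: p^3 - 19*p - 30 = (p - 5)*(p^2 + 5*p + 6) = (p - 5)*(p + 3)*(p + 2)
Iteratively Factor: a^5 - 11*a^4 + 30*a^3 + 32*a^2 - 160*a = (a)*(a^4 - 11*a^3 + 30*a^2 + 32*a - 160) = a*(a - 4)*(a^3 - 7*a^2 + 2*a + 40) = a*(a - 5)*(a - 4)*(a^2 - 2*a - 8) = a*(a - 5)*(a - 4)^2*(a + 2)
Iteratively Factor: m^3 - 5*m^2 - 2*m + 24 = (m - 3)*(m^2 - 2*m - 8) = (m - 3)*(m + 2)*(m - 4)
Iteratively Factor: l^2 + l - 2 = (l + 2)*(l - 1)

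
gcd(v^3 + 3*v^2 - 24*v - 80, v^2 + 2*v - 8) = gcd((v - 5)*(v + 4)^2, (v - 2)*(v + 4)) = v + 4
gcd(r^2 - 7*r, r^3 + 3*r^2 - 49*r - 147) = r - 7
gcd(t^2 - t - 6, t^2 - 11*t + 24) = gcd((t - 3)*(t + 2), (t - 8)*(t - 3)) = t - 3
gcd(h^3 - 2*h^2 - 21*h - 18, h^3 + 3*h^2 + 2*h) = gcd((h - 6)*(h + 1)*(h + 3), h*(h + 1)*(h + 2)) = h + 1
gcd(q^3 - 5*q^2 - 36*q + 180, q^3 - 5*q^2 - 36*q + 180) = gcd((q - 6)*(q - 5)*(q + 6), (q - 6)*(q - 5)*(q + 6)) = q^3 - 5*q^2 - 36*q + 180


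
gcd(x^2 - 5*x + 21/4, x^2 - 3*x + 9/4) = x - 3/2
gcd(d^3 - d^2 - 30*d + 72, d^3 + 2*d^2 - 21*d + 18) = d^2 + 3*d - 18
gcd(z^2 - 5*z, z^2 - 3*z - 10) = z - 5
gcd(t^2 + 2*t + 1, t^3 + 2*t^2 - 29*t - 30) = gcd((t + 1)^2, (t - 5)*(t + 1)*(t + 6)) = t + 1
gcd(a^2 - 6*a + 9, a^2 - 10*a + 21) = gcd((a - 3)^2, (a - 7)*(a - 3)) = a - 3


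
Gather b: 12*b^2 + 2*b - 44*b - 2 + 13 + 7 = 12*b^2 - 42*b + 18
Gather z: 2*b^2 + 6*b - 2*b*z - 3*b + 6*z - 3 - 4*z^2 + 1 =2*b^2 + 3*b - 4*z^2 + z*(6 - 2*b) - 2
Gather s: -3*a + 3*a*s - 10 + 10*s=-3*a + s*(3*a + 10) - 10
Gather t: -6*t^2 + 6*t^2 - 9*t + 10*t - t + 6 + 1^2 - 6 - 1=0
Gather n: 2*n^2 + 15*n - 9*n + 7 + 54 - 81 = 2*n^2 + 6*n - 20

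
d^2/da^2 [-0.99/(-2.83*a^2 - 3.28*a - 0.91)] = (-15.857622*a^2 - 18.379152*a + 0.99*(5.66*a + 3.28)*(11.32*a + 6.56) - 5.099094)/(2.83*a^2 + 3.28*a + 0.91)^3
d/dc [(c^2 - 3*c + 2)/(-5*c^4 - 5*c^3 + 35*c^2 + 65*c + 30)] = 2*(c^4 - 5*c^3 + 6*c^2 + 14*c - 22)/(5*(c^7 + c^6 - 14*c^5 - 26*c^4 + 37*c^3 + 133*c^2 + 120*c + 36))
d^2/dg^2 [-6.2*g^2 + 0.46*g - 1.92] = -12.4000000000000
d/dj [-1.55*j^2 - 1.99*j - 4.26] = -3.1*j - 1.99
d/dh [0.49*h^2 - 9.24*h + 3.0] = 0.98*h - 9.24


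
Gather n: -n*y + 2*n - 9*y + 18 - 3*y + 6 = n*(2 - y) - 12*y + 24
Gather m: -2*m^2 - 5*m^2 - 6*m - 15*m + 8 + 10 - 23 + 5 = -7*m^2 - 21*m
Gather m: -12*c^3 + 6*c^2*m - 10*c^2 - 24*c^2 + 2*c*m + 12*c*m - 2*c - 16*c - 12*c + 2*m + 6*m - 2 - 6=-12*c^3 - 34*c^2 - 30*c + m*(6*c^2 + 14*c + 8) - 8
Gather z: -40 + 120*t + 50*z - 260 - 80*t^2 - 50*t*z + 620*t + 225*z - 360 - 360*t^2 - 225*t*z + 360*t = -440*t^2 + 1100*t + z*(275 - 275*t) - 660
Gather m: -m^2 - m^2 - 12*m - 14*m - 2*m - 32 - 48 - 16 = -2*m^2 - 28*m - 96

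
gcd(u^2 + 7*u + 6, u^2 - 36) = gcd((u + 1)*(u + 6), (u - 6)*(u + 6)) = u + 6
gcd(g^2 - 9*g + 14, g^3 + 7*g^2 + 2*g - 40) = g - 2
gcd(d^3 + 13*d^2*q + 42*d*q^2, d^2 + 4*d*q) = d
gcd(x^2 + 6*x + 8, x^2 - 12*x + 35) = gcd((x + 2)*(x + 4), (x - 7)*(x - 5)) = 1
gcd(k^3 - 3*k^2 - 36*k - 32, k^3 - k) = k + 1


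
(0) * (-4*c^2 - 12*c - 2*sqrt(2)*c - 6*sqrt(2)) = 0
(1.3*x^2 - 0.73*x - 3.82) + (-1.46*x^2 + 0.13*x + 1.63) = -0.16*x^2 - 0.6*x - 2.19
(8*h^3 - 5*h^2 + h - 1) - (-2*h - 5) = 8*h^3 - 5*h^2 + 3*h + 4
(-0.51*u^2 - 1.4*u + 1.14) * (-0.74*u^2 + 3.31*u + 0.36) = 0.3774*u^4 - 0.6521*u^3 - 5.6612*u^2 + 3.2694*u + 0.4104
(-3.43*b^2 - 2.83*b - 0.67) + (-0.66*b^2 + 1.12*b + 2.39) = -4.09*b^2 - 1.71*b + 1.72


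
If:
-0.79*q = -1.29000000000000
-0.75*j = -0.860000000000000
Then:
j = 1.15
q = 1.63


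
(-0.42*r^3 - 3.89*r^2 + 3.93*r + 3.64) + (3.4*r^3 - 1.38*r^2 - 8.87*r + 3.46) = 2.98*r^3 - 5.27*r^2 - 4.94*r + 7.1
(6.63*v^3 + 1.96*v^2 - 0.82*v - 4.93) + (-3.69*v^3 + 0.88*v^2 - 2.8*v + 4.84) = 2.94*v^3 + 2.84*v^2 - 3.62*v - 0.0899999999999999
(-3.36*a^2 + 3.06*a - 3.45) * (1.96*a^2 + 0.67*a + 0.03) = -6.5856*a^4 + 3.7464*a^3 - 4.8126*a^2 - 2.2197*a - 0.1035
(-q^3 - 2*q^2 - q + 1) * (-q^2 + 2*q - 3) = q^5 + 3*q^2 + 5*q - 3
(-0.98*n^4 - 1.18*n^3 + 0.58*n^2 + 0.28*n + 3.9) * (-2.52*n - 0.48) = 2.4696*n^5 + 3.444*n^4 - 0.8952*n^3 - 0.984*n^2 - 9.9624*n - 1.872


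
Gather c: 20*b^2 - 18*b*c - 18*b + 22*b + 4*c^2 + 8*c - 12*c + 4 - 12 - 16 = 20*b^2 + 4*b + 4*c^2 + c*(-18*b - 4) - 24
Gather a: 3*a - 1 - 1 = 3*a - 2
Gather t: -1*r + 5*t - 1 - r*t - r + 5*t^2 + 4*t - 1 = -2*r + 5*t^2 + t*(9 - r) - 2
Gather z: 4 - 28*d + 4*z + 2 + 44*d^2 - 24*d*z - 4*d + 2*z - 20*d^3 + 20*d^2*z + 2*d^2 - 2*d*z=-20*d^3 + 46*d^2 - 32*d + z*(20*d^2 - 26*d + 6) + 6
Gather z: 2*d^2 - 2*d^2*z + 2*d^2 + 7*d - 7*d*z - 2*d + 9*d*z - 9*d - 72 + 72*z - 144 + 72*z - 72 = 4*d^2 - 4*d + z*(-2*d^2 + 2*d + 144) - 288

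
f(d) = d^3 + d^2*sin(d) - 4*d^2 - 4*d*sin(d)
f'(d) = d^2*cos(d) + 3*d^2 + 2*d*sin(d) - 4*d*cos(d) - 8*d - 4*sin(d)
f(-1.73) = -26.94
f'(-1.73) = 28.61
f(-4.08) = -107.91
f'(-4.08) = 53.29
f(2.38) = -11.84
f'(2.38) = 1.27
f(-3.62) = -87.16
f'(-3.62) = 38.61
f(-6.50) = -458.31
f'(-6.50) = 249.06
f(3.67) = -3.83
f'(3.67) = 10.41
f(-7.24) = -655.69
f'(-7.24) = 277.16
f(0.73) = -3.33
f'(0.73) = -7.71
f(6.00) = 68.65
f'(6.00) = 69.29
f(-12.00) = -2200.98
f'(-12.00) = 675.00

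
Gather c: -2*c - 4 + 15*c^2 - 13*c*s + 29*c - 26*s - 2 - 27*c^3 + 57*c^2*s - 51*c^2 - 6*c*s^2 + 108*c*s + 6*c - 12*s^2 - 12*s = -27*c^3 + c^2*(57*s - 36) + c*(-6*s^2 + 95*s + 33) - 12*s^2 - 38*s - 6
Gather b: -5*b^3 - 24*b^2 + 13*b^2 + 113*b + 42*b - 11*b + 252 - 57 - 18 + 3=-5*b^3 - 11*b^2 + 144*b + 180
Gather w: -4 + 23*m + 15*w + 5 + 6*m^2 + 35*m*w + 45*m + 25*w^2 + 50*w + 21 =6*m^2 + 68*m + 25*w^2 + w*(35*m + 65) + 22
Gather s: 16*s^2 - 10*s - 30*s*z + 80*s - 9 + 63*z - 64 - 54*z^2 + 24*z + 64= 16*s^2 + s*(70 - 30*z) - 54*z^2 + 87*z - 9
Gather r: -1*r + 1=1 - r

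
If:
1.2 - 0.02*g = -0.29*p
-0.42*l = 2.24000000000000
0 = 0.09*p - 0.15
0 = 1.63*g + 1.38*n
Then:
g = 84.17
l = -5.33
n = -99.41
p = 1.67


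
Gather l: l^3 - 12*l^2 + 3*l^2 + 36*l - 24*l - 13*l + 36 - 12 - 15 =l^3 - 9*l^2 - l + 9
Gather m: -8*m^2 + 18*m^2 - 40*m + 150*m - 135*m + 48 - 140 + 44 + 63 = 10*m^2 - 25*m + 15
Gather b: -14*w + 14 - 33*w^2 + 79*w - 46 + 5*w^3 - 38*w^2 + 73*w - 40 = 5*w^3 - 71*w^2 + 138*w - 72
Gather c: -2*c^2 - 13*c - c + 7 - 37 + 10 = -2*c^2 - 14*c - 20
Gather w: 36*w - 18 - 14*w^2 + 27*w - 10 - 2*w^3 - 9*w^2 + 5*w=-2*w^3 - 23*w^2 + 68*w - 28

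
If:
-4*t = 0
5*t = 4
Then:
No Solution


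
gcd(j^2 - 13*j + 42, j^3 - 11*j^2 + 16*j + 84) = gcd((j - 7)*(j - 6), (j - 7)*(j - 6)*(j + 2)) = j^2 - 13*j + 42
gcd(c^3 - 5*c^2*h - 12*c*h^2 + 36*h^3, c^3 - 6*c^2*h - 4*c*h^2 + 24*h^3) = c^2 - 8*c*h + 12*h^2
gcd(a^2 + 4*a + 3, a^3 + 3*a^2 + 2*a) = a + 1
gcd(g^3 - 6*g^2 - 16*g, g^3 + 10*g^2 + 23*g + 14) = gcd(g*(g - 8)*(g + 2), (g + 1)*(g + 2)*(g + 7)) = g + 2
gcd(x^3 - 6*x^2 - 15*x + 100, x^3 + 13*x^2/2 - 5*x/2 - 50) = x + 4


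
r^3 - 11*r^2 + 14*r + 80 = (r - 8)*(r - 5)*(r + 2)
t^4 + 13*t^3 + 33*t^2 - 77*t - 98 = (t - 2)*(t + 1)*(t + 7)^2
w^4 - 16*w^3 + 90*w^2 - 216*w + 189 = (w - 7)*(w - 3)^3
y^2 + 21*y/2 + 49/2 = (y + 7/2)*(y + 7)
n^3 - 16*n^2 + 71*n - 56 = (n - 8)*(n - 7)*(n - 1)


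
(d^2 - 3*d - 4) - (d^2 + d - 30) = 26 - 4*d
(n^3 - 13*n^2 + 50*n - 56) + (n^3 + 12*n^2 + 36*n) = 2*n^3 - n^2 + 86*n - 56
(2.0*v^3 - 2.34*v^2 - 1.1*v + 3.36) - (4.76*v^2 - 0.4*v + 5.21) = 2.0*v^3 - 7.1*v^2 - 0.7*v - 1.85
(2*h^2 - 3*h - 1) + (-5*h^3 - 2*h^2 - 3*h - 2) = -5*h^3 - 6*h - 3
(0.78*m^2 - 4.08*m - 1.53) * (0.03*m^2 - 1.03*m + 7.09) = 0.0234*m^4 - 0.9258*m^3 + 9.6867*m^2 - 27.3513*m - 10.8477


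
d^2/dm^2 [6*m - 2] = 0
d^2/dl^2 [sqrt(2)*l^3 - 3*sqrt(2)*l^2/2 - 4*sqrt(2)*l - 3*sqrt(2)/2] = sqrt(2)*(6*l - 3)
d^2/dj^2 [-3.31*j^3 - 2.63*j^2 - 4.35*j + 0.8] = -19.86*j - 5.26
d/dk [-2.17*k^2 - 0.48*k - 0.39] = -4.34*k - 0.48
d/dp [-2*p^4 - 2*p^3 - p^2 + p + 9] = -8*p^3 - 6*p^2 - 2*p + 1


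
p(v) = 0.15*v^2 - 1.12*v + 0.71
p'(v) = 0.3*v - 1.12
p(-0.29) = 1.05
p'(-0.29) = -1.21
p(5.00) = -1.14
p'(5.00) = 0.38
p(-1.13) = 2.17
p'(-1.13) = -1.46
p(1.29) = -0.49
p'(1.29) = -0.73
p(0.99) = -0.25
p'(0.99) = -0.82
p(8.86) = 2.56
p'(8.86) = 1.54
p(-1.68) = 3.01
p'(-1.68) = -1.62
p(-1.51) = 2.74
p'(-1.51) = -1.57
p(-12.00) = 35.75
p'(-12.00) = -4.72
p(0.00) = 0.71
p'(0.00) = -1.12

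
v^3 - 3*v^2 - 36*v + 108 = (v - 6)*(v - 3)*(v + 6)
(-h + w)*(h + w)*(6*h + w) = -6*h^3 - h^2*w + 6*h*w^2 + w^3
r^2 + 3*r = r*(r + 3)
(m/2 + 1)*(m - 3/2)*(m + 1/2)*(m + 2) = m^4/2 + 3*m^3/2 - 3*m^2/8 - 7*m/2 - 3/2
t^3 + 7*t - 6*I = (t - 2*I)*(t - I)*(t + 3*I)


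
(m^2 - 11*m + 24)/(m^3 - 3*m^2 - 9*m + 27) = (m - 8)/(m^2 - 9)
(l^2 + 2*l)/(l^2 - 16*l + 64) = l*(l + 2)/(l^2 - 16*l + 64)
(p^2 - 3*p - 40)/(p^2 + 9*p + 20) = (p - 8)/(p + 4)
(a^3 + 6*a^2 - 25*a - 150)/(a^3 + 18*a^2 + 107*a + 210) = (a - 5)/(a + 7)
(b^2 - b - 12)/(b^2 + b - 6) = (b - 4)/(b - 2)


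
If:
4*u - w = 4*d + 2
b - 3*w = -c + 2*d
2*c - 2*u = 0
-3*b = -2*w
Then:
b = 2*w/3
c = 1 - 11*w/6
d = 1/2 - 25*w/12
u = 1 - 11*w/6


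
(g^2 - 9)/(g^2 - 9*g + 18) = (g + 3)/(g - 6)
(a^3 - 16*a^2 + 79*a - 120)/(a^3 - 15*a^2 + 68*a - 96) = (a - 5)/(a - 4)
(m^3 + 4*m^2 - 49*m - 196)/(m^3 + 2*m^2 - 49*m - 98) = (m + 4)/(m + 2)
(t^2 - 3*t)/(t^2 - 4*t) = (t - 3)/(t - 4)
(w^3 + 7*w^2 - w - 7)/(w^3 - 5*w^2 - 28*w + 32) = (w^2 + 8*w + 7)/(w^2 - 4*w - 32)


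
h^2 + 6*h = h*(h + 6)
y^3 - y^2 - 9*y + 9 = (y - 3)*(y - 1)*(y + 3)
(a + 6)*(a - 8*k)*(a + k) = a^3 - 7*a^2*k + 6*a^2 - 8*a*k^2 - 42*a*k - 48*k^2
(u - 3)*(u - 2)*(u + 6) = u^3 + u^2 - 24*u + 36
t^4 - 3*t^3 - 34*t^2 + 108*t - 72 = (t - 6)*(t - 2)*(t - 1)*(t + 6)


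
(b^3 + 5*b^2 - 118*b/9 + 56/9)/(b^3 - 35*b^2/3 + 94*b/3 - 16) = (3*b^2 + 17*b - 28)/(3*(b^2 - 11*b + 24))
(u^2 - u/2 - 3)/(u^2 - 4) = (u + 3/2)/(u + 2)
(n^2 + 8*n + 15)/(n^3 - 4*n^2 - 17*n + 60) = (n^2 + 8*n + 15)/(n^3 - 4*n^2 - 17*n + 60)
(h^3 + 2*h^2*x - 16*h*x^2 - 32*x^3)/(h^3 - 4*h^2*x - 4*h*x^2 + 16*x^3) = (-h - 4*x)/(-h + 2*x)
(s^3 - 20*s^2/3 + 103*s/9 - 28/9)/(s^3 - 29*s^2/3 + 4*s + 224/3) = (9*s^2 - 24*s + 7)/(3*(3*s^2 - 17*s - 56))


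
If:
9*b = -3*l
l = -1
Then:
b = 1/3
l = -1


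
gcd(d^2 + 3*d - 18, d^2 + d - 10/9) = 1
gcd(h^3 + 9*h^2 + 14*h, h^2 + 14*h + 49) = h + 7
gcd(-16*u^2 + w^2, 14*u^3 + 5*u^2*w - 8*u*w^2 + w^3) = 1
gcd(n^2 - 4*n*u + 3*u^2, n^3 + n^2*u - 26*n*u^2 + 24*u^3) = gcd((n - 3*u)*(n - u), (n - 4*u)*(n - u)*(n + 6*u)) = -n + u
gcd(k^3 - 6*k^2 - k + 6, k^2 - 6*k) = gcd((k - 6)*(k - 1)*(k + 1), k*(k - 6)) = k - 6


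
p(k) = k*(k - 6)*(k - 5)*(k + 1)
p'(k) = k*(k - 6)*(k - 5) + k*(k - 6)*(k + 1) + k*(k - 5)*(k + 1) + (k - 6)*(k - 5)*(k + 1)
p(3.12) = 69.60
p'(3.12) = -21.99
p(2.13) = 74.05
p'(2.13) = 13.49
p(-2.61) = 275.33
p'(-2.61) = -344.66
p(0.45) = 16.48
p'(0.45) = 41.39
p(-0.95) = -1.96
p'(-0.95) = -36.60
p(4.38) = 23.67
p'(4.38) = -42.98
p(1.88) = 69.60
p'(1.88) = 21.99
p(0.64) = 24.53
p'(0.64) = 43.08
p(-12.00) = 40392.00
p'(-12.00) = -11658.00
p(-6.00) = 3960.00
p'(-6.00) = -2142.00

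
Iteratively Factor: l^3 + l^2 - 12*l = (l + 4)*(l^2 - 3*l) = (l - 3)*(l + 4)*(l)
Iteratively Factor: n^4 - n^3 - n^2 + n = (n - 1)*(n^3 - n) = n*(n - 1)*(n^2 - 1) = n*(n - 1)*(n + 1)*(n - 1)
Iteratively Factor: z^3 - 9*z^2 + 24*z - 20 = (z - 2)*(z^2 - 7*z + 10) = (z - 2)^2*(z - 5)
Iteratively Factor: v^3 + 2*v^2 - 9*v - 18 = (v + 2)*(v^2 - 9) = (v - 3)*(v + 2)*(v + 3)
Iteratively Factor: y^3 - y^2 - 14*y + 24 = (y - 3)*(y^2 + 2*y - 8) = (y - 3)*(y + 4)*(y - 2)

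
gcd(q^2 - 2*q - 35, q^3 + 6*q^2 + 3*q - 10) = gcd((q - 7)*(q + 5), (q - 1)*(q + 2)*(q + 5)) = q + 5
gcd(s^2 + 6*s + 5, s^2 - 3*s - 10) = 1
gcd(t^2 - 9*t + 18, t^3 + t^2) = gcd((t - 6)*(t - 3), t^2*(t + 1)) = 1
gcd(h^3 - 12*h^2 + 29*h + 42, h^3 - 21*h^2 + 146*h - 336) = h^2 - 13*h + 42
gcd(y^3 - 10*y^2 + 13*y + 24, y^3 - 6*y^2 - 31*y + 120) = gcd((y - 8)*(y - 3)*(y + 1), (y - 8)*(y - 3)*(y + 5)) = y^2 - 11*y + 24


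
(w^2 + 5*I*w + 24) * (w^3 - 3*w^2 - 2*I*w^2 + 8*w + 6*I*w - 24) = w^5 - 3*w^4 + 3*I*w^4 + 42*w^3 - 9*I*w^3 - 126*w^2 - 8*I*w^2 + 192*w + 24*I*w - 576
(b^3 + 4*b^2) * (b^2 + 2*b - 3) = b^5 + 6*b^4 + 5*b^3 - 12*b^2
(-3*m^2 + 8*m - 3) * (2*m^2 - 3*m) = -6*m^4 + 25*m^3 - 30*m^2 + 9*m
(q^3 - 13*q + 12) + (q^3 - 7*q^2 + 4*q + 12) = 2*q^3 - 7*q^2 - 9*q + 24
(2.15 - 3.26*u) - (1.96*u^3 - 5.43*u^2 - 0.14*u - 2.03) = -1.96*u^3 + 5.43*u^2 - 3.12*u + 4.18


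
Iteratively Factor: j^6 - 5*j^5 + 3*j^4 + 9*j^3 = (j)*(j^5 - 5*j^4 + 3*j^3 + 9*j^2) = j^2*(j^4 - 5*j^3 + 3*j^2 + 9*j) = j^2*(j - 3)*(j^3 - 2*j^2 - 3*j) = j^2*(j - 3)*(j + 1)*(j^2 - 3*j) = j^2*(j - 3)^2*(j + 1)*(j)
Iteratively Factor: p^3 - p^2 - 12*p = (p)*(p^2 - p - 12) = p*(p + 3)*(p - 4)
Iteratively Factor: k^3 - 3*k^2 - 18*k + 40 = (k - 2)*(k^2 - k - 20) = (k - 2)*(k + 4)*(k - 5)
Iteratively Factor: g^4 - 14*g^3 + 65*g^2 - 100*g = (g - 4)*(g^3 - 10*g^2 + 25*g) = (g - 5)*(g - 4)*(g^2 - 5*g) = g*(g - 5)*(g - 4)*(g - 5)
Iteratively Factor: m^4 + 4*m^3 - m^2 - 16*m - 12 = (m + 1)*(m^3 + 3*m^2 - 4*m - 12) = (m + 1)*(m + 2)*(m^2 + m - 6) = (m + 1)*(m + 2)*(m + 3)*(m - 2)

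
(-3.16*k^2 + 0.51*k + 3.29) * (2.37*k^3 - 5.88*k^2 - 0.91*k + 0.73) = -7.4892*k^5 + 19.7895*k^4 + 7.6741*k^3 - 22.1161*k^2 - 2.6216*k + 2.4017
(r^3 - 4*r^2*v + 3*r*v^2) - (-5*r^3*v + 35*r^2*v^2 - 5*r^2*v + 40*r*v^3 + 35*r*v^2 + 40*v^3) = 5*r^3*v + r^3 - 35*r^2*v^2 + r^2*v - 40*r*v^3 - 32*r*v^2 - 40*v^3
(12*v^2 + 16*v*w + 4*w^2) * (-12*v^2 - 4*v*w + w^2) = -144*v^4 - 240*v^3*w - 100*v^2*w^2 + 4*w^4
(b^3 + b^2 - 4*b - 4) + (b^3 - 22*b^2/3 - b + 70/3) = 2*b^3 - 19*b^2/3 - 5*b + 58/3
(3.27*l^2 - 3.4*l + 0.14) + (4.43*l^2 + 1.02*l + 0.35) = 7.7*l^2 - 2.38*l + 0.49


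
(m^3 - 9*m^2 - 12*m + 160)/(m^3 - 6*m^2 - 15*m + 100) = (m - 8)/(m - 5)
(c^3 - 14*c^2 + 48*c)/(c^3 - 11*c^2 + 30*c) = (c - 8)/(c - 5)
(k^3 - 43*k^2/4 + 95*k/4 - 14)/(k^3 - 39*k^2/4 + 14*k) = (k - 1)/k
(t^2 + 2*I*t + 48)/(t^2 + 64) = (t - 6*I)/(t - 8*I)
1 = 1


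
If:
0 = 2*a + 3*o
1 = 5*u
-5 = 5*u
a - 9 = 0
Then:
No Solution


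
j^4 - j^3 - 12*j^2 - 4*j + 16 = (j - 4)*(j - 1)*(j + 2)^2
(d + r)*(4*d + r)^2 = 16*d^3 + 24*d^2*r + 9*d*r^2 + r^3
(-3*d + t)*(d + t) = -3*d^2 - 2*d*t + t^2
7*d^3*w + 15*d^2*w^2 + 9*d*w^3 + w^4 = w*(d + w)^2*(7*d + w)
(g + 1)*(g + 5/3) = g^2 + 8*g/3 + 5/3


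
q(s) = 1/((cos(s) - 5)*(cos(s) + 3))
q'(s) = sin(s)/((cos(s) - 5)*(cos(s) + 3)^2) + sin(s)/((cos(s) - 5)^2*(cos(s) + 3))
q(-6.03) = -0.06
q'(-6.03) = -0.00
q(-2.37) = -0.08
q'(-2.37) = 0.01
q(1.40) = -0.07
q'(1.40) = -0.01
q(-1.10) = -0.06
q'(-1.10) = 0.00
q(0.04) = -0.06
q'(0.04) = -0.00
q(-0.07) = -0.06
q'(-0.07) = 0.00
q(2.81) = -0.08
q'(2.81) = -0.01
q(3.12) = -0.08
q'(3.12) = -0.00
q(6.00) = -0.06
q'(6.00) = 0.00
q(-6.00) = -0.06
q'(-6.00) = 0.00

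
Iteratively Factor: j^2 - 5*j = (j)*(j - 5)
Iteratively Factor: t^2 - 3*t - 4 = (t + 1)*(t - 4)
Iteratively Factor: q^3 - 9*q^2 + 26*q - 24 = (q - 2)*(q^2 - 7*q + 12) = (q - 3)*(q - 2)*(q - 4)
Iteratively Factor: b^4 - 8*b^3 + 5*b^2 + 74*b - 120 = (b + 3)*(b^3 - 11*b^2 + 38*b - 40) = (b - 5)*(b + 3)*(b^2 - 6*b + 8) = (b - 5)*(b - 4)*(b + 3)*(b - 2)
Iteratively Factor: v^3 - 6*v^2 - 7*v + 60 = (v - 5)*(v^2 - v - 12) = (v - 5)*(v - 4)*(v + 3)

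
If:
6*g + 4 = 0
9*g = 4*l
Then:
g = -2/3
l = -3/2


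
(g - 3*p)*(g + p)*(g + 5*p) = g^3 + 3*g^2*p - 13*g*p^2 - 15*p^3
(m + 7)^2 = m^2 + 14*m + 49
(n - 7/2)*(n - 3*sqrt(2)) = n^2 - 3*sqrt(2)*n - 7*n/2 + 21*sqrt(2)/2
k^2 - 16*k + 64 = (k - 8)^2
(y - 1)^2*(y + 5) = y^3 + 3*y^2 - 9*y + 5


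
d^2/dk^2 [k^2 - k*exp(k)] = -k*exp(k) - 2*exp(k) + 2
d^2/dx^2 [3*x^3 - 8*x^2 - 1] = 18*x - 16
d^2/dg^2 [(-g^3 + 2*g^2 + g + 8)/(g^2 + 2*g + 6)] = 2*(-g^3 - 48*g^2 - 78*g + 44)/(g^6 + 6*g^5 + 30*g^4 + 80*g^3 + 180*g^2 + 216*g + 216)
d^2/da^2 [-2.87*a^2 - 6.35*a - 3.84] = -5.74000000000000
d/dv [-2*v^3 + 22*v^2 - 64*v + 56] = -6*v^2 + 44*v - 64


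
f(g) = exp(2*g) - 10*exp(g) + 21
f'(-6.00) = -0.02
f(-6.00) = 20.98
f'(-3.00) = -0.49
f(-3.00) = 20.50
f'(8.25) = 29263162.60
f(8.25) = 14612464.17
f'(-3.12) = -0.44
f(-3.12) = 20.56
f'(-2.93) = -0.53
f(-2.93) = 20.47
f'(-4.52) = -0.11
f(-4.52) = 20.89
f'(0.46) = -10.82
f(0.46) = 7.67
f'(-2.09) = -1.21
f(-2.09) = 19.78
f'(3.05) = 680.56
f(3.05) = 255.70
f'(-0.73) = -4.35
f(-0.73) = 16.41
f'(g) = 2*exp(2*g) - 10*exp(g)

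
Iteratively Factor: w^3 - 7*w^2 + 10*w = (w - 5)*(w^2 - 2*w) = w*(w - 5)*(w - 2)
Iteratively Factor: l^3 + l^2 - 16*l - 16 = (l + 1)*(l^2 - 16) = (l - 4)*(l + 1)*(l + 4)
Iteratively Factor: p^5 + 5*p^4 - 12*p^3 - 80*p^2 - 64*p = (p - 4)*(p^4 + 9*p^3 + 24*p^2 + 16*p) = p*(p - 4)*(p^3 + 9*p^2 + 24*p + 16) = p*(p - 4)*(p + 4)*(p^2 + 5*p + 4) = p*(p - 4)*(p + 1)*(p + 4)*(p + 4)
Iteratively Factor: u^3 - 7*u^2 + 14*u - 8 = (u - 2)*(u^2 - 5*u + 4) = (u - 2)*(u - 1)*(u - 4)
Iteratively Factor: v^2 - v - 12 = (v - 4)*(v + 3)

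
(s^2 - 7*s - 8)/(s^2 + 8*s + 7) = (s - 8)/(s + 7)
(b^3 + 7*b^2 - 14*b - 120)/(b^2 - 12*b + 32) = (b^2 + 11*b + 30)/(b - 8)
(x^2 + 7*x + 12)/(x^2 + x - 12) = (x + 3)/(x - 3)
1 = 1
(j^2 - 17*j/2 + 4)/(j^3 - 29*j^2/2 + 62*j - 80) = (2*j - 1)/(2*j^2 - 13*j + 20)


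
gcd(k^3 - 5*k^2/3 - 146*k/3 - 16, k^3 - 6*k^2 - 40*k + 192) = k^2 - 2*k - 48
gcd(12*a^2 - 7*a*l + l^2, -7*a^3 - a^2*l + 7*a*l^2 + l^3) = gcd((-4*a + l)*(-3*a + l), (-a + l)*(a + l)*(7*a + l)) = 1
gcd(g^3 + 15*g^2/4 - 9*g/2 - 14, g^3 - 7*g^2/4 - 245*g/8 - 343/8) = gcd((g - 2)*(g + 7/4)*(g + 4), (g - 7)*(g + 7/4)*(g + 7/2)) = g + 7/4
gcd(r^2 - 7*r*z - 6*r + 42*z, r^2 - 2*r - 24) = r - 6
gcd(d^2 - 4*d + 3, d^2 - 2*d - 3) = d - 3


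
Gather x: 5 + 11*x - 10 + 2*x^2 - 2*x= 2*x^2 + 9*x - 5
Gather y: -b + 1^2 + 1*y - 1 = -b + y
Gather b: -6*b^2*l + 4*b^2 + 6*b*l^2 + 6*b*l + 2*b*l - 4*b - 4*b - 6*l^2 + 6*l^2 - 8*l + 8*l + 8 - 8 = b^2*(4 - 6*l) + b*(6*l^2 + 8*l - 8)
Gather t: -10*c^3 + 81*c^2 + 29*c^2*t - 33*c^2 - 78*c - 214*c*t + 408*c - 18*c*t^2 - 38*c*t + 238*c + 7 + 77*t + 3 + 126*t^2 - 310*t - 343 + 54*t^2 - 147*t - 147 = -10*c^3 + 48*c^2 + 568*c + t^2*(180 - 18*c) + t*(29*c^2 - 252*c - 380) - 480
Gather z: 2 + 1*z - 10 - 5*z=-4*z - 8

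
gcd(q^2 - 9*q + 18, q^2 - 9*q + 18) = q^2 - 9*q + 18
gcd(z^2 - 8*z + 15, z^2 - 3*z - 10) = z - 5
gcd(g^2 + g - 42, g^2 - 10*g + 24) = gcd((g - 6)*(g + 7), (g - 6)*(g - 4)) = g - 6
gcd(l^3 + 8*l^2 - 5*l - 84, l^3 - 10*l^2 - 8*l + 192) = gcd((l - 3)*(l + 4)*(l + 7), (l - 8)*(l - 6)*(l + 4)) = l + 4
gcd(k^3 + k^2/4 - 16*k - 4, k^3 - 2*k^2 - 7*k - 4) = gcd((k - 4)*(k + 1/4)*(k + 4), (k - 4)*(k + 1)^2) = k - 4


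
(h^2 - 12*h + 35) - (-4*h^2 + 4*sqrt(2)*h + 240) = 5*h^2 - 12*h - 4*sqrt(2)*h - 205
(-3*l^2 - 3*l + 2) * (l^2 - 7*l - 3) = -3*l^4 + 18*l^3 + 32*l^2 - 5*l - 6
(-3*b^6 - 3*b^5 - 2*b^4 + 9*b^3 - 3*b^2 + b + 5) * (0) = 0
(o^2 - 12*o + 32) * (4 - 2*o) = -2*o^3 + 28*o^2 - 112*o + 128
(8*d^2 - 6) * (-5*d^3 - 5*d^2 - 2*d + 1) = -40*d^5 - 40*d^4 + 14*d^3 + 38*d^2 + 12*d - 6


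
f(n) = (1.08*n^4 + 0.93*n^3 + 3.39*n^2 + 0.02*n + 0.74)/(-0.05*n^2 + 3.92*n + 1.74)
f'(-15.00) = 144.99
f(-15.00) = -765.62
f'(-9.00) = 56.59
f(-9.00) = -177.79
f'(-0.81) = -1.37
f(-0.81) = -1.99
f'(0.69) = 1.11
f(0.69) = 0.66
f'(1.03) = 1.80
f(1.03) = 1.15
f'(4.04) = 16.28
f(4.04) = 24.17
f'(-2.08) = 3.61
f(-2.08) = -4.10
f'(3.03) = 9.53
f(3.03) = 11.31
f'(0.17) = -0.04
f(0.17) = 0.35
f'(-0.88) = -0.56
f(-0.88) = -1.92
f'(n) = (0.1*n - 3.92)*(1.08*n^4 + 0.93*n^3 + 3.39*n^2 + 0.02*n + 0.74)/(-0.05*n^2 + 3.92*n + 1.74)^2 + (4.32*n^3 + 2.79*n^2 + 6.78*n + 0.02)/(-0.05*n^2 + 3.92*n + 1.74)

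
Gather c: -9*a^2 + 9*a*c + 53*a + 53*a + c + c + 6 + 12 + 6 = -9*a^2 + 106*a + c*(9*a + 2) + 24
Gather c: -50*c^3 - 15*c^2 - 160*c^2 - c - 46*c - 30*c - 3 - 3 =-50*c^3 - 175*c^2 - 77*c - 6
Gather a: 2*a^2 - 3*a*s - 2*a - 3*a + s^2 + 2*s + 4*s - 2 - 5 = 2*a^2 + a*(-3*s - 5) + s^2 + 6*s - 7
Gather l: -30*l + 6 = 6 - 30*l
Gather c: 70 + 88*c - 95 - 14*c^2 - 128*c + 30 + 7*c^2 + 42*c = -7*c^2 + 2*c + 5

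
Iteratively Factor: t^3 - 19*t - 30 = (t + 3)*(t^2 - 3*t - 10) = (t + 2)*(t + 3)*(t - 5)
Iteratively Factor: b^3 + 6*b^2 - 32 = (b + 4)*(b^2 + 2*b - 8) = (b + 4)^2*(b - 2)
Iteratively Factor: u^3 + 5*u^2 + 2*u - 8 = (u - 1)*(u^2 + 6*u + 8) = (u - 1)*(u + 2)*(u + 4)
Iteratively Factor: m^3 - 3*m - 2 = (m - 2)*(m^2 + 2*m + 1) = (m - 2)*(m + 1)*(m + 1)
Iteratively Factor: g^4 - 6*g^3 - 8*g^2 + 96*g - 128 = (g - 4)*(g^3 - 2*g^2 - 16*g + 32) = (g - 4)^2*(g^2 + 2*g - 8) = (g - 4)^2*(g - 2)*(g + 4)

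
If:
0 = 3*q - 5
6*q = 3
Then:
No Solution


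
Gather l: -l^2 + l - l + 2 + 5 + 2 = 9 - l^2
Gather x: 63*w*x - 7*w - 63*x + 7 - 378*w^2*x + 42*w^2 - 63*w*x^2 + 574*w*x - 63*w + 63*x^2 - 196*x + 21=42*w^2 - 70*w + x^2*(63 - 63*w) + x*(-378*w^2 + 637*w - 259) + 28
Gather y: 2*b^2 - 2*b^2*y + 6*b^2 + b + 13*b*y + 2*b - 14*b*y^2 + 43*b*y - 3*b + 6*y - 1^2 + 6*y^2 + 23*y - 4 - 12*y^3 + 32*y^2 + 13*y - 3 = 8*b^2 - 12*y^3 + y^2*(38 - 14*b) + y*(-2*b^2 + 56*b + 42) - 8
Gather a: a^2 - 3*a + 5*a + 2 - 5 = a^2 + 2*a - 3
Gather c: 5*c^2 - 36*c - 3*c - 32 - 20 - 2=5*c^2 - 39*c - 54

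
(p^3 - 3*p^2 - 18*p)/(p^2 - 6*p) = p + 3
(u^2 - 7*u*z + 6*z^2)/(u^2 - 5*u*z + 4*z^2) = (-u + 6*z)/(-u + 4*z)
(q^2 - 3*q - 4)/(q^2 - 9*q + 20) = (q + 1)/(q - 5)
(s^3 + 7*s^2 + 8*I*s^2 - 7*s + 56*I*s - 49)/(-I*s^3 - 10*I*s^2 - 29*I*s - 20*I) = (I*s^3 + s^2*(-8 + 7*I) - 7*s*(8 + I) - 49*I)/(s^3 + 10*s^2 + 29*s + 20)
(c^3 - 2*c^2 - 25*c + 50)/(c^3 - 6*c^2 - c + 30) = (c^2 + 3*c - 10)/(c^2 - c - 6)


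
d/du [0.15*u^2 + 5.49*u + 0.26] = 0.3*u + 5.49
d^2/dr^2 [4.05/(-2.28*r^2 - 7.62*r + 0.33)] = (42.10704*r^2 + 140.72616*r - 4.05*(4.56*r + 7.62)*(9.12*r + 15.24) - 6.09444)/(2.28*r^2 + 7.62*r - 0.33)^3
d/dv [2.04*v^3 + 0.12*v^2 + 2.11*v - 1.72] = 6.12*v^2 + 0.24*v + 2.11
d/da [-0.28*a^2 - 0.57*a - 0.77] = -0.56*a - 0.57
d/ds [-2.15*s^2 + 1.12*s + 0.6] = 1.12 - 4.3*s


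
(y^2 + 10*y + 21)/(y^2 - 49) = (y + 3)/(y - 7)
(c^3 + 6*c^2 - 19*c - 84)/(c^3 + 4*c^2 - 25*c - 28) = (c + 3)/(c + 1)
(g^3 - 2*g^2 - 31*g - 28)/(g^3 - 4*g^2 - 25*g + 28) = (g + 1)/(g - 1)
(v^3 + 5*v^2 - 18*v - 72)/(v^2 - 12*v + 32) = (v^2 + 9*v + 18)/(v - 8)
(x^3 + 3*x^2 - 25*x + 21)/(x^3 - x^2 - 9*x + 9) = (x + 7)/(x + 3)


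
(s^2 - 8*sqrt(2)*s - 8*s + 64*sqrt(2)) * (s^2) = s^4 - 8*sqrt(2)*s^3 - 8*s^3 + 64*sqrt(2)*s^2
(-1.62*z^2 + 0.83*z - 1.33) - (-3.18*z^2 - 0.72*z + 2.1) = 1.56*z^2 + 1.55*z - 3.43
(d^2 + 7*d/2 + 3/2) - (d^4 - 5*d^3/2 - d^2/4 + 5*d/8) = -d^4 + 5*d^3/2 + 5*d^2/4 + 23*d/8 + 3/2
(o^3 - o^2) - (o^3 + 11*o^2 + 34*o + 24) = -12*o^2 - 34*o - 24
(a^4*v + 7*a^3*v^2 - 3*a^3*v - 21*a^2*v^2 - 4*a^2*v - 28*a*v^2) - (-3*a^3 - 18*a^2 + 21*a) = a^4*v + 7*a^3*v^2 - 3*a^3*v + 3*a^3 - 21*a^2*v^2 - 4*a^2*v + 18*a^2 - 28*a*v^2 - 21*a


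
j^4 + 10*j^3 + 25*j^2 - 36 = (j - 1)*(j + 2)*(j + 3)*(j + 6)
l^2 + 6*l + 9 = (l + 3)^2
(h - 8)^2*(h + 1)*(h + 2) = h^4 - 13*h^3 + 18*h^2 + 160*h + 128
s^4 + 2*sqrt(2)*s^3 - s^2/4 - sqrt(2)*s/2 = s*(s - 1/2)*(s + 1/2)*(s + 2*sqrt(2))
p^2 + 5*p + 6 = (p + 2)*(p + 3)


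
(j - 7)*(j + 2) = j^2 - 5*j - 14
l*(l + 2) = l^2 + 2*l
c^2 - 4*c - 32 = (c - 8)*(c + 4)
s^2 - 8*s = s*(s - 8)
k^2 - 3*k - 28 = (k - 7)*(k + 4)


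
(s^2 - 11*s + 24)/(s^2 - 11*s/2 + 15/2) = 2*(s - 8)/(2*s - 5)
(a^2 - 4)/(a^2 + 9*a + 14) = (a - 2)/(a + 7)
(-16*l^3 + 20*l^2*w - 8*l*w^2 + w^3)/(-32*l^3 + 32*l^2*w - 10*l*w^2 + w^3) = (-2*l + w)/(-4*l + w)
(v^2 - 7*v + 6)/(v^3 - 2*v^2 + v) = (v - 6)/(v*(v - 1))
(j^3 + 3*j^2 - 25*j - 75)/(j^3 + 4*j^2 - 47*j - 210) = (j^2 - 2*j - 15)/(j^2 - j - 42)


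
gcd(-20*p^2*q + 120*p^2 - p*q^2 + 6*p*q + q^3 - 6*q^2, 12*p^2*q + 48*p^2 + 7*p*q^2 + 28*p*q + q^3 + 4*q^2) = 4*p + q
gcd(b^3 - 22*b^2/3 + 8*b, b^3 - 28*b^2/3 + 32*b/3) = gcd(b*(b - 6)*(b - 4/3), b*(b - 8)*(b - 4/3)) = b^2 - 4*b/3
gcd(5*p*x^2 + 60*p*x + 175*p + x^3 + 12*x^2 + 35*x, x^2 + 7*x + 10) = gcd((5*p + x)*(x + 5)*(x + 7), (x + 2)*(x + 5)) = x + 5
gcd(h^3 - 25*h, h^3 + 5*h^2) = h^2 + 5*h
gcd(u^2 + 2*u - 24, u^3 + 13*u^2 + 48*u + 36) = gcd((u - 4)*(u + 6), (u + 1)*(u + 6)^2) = u + 6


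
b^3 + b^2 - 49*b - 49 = (b - 7)*(b + 1)*(b + 7)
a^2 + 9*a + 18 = (a + 3)*(a + 6)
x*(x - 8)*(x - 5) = x^3 - 13*x^2 + 40*x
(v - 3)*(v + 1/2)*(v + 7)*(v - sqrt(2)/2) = v^4 - sqrt(2)*v^3/2 + 9*v^3/2 - 19*v^2 - 9*sqrt(2)*v^2/4 - 21*v/2 + 19*sqrt(2)*v/2 + 21*sqrt(2)/4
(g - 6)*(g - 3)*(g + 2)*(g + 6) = g^4 - g^3 - 42*g^2 + 36*g + 216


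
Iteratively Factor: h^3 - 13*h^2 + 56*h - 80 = (h - 5)*(h^2 - 8*h + 16) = (h - 5)*(h - 4)*(h - 4)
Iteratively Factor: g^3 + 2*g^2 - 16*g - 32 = (g + 2)*(g^2 - 16) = (g - 4)*(g + 2)*(g + 4)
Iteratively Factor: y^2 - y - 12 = (y + 3)*(y - 4)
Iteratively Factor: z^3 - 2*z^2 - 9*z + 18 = (z - 2)*(z^2 - 9) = (z - 3)*(z - 2)*(z + 3)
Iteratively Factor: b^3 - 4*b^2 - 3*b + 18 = (b + 2)*(b^2 - 6*b + 9) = (b - 3)*(b + 2)*(b - 3)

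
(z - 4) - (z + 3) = -7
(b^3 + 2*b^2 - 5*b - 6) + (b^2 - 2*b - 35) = b^3 + 3*b^2 - 7*b - 41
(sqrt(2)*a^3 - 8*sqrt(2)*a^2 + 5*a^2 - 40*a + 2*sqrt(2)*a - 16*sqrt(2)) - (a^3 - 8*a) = -a^3 + sqrt(2)*a^3 - 8*sqrt(2)*a^2 + 5*a^2 - 32*a + 2*sqrt(2)*a - 16*sqrt(2)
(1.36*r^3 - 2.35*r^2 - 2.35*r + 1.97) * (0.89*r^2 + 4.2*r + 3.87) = 1.2104*r^5 + 3.6205*r^4 - 6.6983*r^3 - 17.2112*r^2 - 0.820499999999999*r + 7.6239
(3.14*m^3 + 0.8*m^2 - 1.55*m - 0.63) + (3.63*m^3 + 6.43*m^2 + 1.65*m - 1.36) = 6.77*m^3 + 7.23*m^2 + 0.0999999999999999*m - 1.99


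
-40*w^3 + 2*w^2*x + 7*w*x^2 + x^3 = (-2*w + x)*(4*w + x)*(5*w + x)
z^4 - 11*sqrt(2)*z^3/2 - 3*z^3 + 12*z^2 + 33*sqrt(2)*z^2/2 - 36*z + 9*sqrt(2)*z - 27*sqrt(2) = (z - 3)*(z - 3*sqrt(2))^2*(z + sqrt(2)/2)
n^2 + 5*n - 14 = (n - 2)*(n + 7)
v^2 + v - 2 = (v - 1)*(v + 2)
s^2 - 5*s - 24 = (s - 8)*(s + 3)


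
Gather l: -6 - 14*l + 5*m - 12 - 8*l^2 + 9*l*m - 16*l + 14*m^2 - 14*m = -8*l^2 + l*(9*m - 30) + 14*m^2 - 9*m - 18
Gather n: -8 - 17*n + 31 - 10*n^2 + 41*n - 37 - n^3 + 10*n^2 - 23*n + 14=-n^3 + n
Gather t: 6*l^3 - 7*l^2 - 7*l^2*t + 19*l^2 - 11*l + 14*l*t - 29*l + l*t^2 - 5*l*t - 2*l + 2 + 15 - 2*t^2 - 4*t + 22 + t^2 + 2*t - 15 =6*l^3 + 12*l^2 - 42*l + t^2*(l - 1) + t*(-7*l^2 + 9*l - 2) + 24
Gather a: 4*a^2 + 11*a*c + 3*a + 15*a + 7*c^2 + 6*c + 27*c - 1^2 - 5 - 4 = 4*a^2 + a*(11*c + 18) + 7*c^2 + 33*c - 10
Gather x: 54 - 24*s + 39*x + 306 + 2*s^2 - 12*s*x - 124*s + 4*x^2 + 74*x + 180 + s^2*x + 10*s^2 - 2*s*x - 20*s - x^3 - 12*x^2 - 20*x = 12*s^2 - 168*s - x^3 - 8*x^2 + x*(s^2 - 14*s + 93) + 540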